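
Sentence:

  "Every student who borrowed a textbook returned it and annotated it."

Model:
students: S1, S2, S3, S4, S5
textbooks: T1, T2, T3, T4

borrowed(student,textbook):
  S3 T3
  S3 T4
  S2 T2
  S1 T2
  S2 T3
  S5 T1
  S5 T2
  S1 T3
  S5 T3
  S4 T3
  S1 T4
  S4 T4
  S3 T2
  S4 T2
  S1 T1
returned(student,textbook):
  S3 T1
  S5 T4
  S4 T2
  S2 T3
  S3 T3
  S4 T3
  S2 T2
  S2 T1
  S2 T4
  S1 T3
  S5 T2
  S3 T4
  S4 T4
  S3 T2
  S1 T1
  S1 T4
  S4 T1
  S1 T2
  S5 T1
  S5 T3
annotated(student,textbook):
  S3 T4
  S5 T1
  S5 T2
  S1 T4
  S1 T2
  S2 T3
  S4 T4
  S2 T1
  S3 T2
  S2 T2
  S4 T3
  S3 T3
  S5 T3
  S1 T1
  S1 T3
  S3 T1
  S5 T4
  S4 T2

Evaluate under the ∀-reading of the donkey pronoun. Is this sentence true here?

"it" takes "a textbook" as antecedent — a donkey pronoun bound across the clause boundary.
Strong reading: for every (s,t) with borrowed(s,t), returned(s,t) ∧ annotated(s,t).
Restrictor pairs: (S1,T1) ✓  (S1,T2) ✓  (S1,T3) ✓  (S1,T4) ✓  (S2,T2) ✓  (S2,T3) ✓  (S3,T2) ✓  (S3,T3) ✓  (S3,T4) ✓  (S4,T2) ✓  (S4,T3) ✓  (S4,T4) ✓  (S5,T1) ✓  (S5,T2) ✓  (S5,T3) ✓
Every restrictor pair satisfies the scope.

True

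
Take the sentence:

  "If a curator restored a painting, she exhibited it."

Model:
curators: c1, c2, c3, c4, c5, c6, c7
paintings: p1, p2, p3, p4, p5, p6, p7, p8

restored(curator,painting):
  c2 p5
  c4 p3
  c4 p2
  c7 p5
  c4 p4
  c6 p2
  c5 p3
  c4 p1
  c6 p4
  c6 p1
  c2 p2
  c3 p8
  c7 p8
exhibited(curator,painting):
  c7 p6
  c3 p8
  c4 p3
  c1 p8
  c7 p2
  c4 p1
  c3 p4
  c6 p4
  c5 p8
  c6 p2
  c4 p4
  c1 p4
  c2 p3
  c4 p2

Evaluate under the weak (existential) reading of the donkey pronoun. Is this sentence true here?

False

"it" takes "a painting" as antecedent — a donkey pronoun bound across the clause boundary.
Weak reading: every curator c with some restored-painting has at least one restored-painting p such that exhibited(c,p).
Per curator: c2:✗  c3:✓  c4:✓  c5:✗  c6:✓  c7:✗
c2 has no witness among its restored-paintings.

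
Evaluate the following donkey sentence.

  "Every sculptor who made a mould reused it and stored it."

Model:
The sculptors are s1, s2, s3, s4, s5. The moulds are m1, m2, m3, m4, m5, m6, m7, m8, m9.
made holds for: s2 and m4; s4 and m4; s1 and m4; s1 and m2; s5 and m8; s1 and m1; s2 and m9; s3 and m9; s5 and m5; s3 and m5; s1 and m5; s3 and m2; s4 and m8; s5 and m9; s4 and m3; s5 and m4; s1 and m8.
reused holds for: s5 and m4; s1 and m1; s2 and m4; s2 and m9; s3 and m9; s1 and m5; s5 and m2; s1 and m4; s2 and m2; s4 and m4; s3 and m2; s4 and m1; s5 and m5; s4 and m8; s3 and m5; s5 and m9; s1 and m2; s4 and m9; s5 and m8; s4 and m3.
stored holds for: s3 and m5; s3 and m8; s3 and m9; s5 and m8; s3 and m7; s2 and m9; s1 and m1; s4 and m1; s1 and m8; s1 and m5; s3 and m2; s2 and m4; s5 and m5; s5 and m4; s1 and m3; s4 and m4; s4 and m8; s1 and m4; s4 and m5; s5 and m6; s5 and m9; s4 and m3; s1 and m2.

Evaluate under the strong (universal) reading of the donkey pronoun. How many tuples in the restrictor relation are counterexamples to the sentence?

1

"it" takes "a mould" as antecedent — a donkey pronoun bound across the clause boundary.
Strong reading: for every (s,m) with made(s,m), reused(s,m) ∧ stored(s,m).
Restrictor pairs: (s1,m1) ✓  (s1,m2) ✓  (s1,m4) ✓  (s1,m5) ✓  (s1,m8) ✗  (s2,m4) ✓  (s2,m9) ✓  (s3,m2) ✓  (s3,m5) ✓  (s3,m9) ✓  (s4,m3) ✓  (s4,m4) ✓  (s4,m8) ✓  (s5,m4) ✓  (s5,m5) ✓  (s5,m8) ✓  (s5,m9) ✓
Counterexamples (restrictor pairs failing the scope): 1.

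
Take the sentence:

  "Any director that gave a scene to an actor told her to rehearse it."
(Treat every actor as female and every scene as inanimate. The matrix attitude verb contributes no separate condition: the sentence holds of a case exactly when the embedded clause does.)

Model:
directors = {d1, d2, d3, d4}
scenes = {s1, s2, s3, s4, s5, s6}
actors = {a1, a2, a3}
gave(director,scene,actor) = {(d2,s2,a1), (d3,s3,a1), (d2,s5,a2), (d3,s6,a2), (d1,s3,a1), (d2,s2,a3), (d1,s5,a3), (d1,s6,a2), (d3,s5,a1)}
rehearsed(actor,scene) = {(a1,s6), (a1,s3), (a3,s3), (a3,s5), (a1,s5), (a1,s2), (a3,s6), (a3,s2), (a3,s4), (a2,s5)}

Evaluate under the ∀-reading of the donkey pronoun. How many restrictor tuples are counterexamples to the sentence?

2

"her" takes "an actor" as antecedent and "it" takes "a scene"; both are donkey pronouns co-varying with the restrictor.
Strong reading: for every (d,s,a) with gave(d,s,a), rehearsed(a,s).
Restrictor triples: (d1,s3,a1)→rehearsed(a1,s3) ✓  (d1,s5,a3)→rehearsed(a3,s5) ✓  (d1,s6,a2)→rehearsed(a2,s6) ✗  (d2,s2,a1)→rehearsed(a1,s2) ✓  (d2,s2,a3)→rehearsed(a3,s2) ✓  (d2,s5,a2)→rehearsed(a2,s5) ✓  (d3,s3,a1)→rehearsed(a1,s3) ✓  (d3,s5,a1)→rehearsed(a1,s5) ✓  (d3,s6,a2)→rehearsed(a2,s6) ✗
Counterexamples (restrictor triples failing the scope): 2.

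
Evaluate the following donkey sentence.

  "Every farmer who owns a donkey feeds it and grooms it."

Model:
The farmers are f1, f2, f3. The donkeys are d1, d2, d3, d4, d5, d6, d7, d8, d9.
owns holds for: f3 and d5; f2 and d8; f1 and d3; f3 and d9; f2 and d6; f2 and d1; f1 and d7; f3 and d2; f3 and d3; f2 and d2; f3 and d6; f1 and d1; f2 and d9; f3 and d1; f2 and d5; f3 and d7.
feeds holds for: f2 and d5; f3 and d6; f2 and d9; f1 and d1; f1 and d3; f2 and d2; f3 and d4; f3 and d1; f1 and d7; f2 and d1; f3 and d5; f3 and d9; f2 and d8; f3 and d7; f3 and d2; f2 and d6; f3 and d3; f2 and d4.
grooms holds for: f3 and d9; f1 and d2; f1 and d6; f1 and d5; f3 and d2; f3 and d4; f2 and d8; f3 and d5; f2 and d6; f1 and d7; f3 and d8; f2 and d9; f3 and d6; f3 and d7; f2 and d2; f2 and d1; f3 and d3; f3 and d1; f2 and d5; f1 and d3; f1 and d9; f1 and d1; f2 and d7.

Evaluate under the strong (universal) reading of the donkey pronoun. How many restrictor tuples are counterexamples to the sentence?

0

"it" takes "a donkey" as antecedent — a donkey pronoun bound across the clause boundary.
Strong reading: for every (f,d) with owns(f,d), feeds(f,d) ∧ grooms(f,d).
Restrictor pairs: (f1,d1) ✓  (f1,d3) ✓  (f1,d7) ✓  (f2,d1) ✓  (f2,d2) ✓  (f2,d5) ✓  (f2,d6) ✓  (f2,d8) ✓  (f2,d9) ✓  (f3,d1) ✓  (f3,d2) ✓  (f3,d3) ✓  (f3,d5) ✓  (f3,d6) ✓  (f3,d7) ✓  (f3,d9) ✓
Counterexamples (restrictor pairs failing the scope): 0.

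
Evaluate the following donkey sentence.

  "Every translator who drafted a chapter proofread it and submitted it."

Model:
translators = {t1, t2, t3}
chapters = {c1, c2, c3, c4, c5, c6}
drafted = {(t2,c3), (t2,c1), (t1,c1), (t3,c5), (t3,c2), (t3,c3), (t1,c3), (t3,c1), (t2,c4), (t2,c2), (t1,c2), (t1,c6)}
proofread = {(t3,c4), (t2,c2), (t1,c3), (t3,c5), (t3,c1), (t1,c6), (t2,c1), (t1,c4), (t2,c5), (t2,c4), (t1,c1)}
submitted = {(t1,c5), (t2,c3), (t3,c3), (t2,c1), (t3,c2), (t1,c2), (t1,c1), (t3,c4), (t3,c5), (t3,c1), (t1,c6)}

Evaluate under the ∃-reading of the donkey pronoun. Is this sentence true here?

True

"it" takes "a chapter" as antecedent — a donkey pronoun bound across the clause boundary.
Weak reading: every translator t with some drafted-chapter has at least one drafted-chapter c such that proofread(t,c) ∧ submitted(t,c).
Per translator: t1:✓  t2:✓  t3:✓
Every translator in the restrictor has a witness.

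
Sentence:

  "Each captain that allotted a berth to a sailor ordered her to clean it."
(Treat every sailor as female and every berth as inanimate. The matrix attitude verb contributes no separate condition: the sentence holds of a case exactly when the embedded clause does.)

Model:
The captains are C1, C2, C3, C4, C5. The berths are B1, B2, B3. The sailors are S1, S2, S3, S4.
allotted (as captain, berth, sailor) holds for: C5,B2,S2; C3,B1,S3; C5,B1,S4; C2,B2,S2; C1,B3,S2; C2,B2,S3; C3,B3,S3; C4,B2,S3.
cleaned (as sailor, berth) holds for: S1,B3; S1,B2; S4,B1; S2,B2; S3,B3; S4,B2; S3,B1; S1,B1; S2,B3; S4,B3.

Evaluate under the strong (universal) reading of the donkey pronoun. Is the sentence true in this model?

False

"her" takes "a sailor" as antecedent and "it" takes "a berth"; both are donkey pronouns co-varying with the restrictor.
Strong reading: for every (c,b,s) with allotted(c,b,s), cleaned(s,b).
Restrictor triples: (C1,B3,S2)→cleaned(S2,B3) ✓  (C2,B2,S2)→cleaned(S2,B2) ✓  (C2,B2,S3)→cleaned(S3,B2) ✗  (C3,B1,S3)→cleaned(S3,B1) ✓  (C3,B3,S3)→cleaned(S3,B3) ✓  (C4,B2,S3)→cleaned(S3,B2) ✗  (C5,B1,S4)→cleaned(S4,B1) ✓  (C5,B2,S2)→cleaned(S2,B2) ✓
Counterexample: (C2,B2,S3) — cleaned(S3,B2) does not hold.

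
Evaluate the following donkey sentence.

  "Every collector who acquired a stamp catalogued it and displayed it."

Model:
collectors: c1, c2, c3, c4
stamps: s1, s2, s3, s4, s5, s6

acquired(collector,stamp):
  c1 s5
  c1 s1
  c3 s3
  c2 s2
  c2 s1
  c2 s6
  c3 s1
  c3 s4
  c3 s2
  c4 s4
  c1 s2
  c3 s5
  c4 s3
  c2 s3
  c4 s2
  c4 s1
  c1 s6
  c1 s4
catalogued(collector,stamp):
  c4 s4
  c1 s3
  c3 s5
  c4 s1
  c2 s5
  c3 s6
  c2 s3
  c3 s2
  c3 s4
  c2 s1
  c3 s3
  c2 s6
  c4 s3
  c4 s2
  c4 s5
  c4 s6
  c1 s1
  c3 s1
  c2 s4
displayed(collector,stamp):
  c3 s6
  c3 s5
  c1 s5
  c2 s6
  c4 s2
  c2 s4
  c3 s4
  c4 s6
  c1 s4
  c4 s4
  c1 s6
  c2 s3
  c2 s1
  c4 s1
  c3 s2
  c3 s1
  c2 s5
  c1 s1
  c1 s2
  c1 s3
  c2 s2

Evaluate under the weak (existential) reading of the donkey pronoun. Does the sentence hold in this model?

"it" takes "a stamp" as antecedent — a donkey pronoun bound across the clause boundary.
Weak reading: every collector c with some acquired-stamp has at least one acquired-stamp s such that catalogued(c,s) ∧ displayed(c,s).
Per collector: c1:✓  c2:✓  c3:✓  c4:✓
Every collector in the restrictor has a witness.

True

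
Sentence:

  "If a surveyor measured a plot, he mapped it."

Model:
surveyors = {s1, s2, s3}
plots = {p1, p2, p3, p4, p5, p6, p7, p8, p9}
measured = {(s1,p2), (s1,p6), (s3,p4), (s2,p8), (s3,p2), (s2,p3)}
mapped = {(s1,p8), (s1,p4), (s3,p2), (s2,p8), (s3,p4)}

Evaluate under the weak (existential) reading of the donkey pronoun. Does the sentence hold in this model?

"it" takes "a plot" as antecedent — a donkey pronoun bound across the clause boundary.
Weak reading: every surveyor s with some measured-plot has at least one measured-plot p such that mapped(s,p).
Per surveyor: s1:✗  s2:✓  s3:✓
s1 has no witness among its measured-plots.

False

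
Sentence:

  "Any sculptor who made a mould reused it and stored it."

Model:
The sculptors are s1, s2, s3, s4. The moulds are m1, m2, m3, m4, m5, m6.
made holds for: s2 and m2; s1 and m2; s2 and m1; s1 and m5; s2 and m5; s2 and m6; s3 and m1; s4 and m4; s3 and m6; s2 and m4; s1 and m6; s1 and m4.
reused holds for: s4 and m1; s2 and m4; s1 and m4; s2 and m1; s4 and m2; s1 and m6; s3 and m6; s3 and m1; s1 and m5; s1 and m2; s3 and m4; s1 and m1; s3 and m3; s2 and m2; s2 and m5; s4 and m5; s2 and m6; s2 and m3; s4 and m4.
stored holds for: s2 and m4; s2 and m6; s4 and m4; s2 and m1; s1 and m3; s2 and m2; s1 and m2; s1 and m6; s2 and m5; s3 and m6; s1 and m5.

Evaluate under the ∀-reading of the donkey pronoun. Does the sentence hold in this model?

False

"it" takes "a mould" as antecedent — a donkey pronoun bound across the clause boundary.
Strong reading: for every (s,m) with made(s,m), reused(s,m) ∧ stored(s,m).
Restrictor pairs: (s1,m2) ✓  (s1,m4) ✗  (s1,m5) ✓  (s1,m6) ✓  (s2,m1) ✓  (s2,m2) ✓  (s2,m4) ✓  (s2,m5) ✓  (s2,m6) ✓  (s3,m1) ✗  (s3,m6) ✓  (s4,m4) ✓
Counterexample: (s1,m4) is in made but fails the scope.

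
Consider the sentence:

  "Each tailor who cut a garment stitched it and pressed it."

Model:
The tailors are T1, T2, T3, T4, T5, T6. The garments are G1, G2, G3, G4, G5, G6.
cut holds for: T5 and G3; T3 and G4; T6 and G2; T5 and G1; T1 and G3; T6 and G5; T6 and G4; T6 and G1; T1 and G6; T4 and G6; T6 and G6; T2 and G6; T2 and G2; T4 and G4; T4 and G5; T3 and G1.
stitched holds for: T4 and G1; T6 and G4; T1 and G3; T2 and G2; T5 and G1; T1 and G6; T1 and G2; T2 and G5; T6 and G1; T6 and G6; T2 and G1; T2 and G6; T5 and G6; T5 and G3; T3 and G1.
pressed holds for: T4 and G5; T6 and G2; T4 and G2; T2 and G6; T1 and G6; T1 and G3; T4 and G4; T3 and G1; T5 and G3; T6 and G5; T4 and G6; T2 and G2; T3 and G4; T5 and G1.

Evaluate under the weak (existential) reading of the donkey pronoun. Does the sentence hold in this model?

False

"it" takes "a garment" as antecedent — a donkey pronoun bound across the clause boundary.
Weak reading: every tailor t with some cut-garment has at least one cut-garment g such that stitched(t,g) ∧ pressed(t,g).
Per tailor: T1:✓  T2:✓  T3:✓  T4:✗  T5:✓  T6:✗
T4 has no witness among its cut-garments.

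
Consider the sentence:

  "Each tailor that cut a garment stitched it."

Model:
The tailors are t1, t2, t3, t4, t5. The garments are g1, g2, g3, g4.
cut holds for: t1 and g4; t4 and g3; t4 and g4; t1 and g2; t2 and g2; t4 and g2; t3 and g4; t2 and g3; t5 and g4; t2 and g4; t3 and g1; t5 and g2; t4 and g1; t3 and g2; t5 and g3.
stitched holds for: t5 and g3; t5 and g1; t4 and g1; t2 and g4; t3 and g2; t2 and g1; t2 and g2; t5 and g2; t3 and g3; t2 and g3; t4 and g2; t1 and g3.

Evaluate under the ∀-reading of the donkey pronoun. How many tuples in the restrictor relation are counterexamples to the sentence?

7

"it" takes "a garment" as antecedent — a donkey pronoun bound across the clause boundary.
Strong reading: for every (t,g) with cut(t,g), stitched(t,g).
Restrictor pairs: (t1,g2) ✗  (t1,g4) ✗  (t2,g2) ✓  (t2,g3) ✓  (t2,g4) ✓  (t3,g1) ✗  (t3,g2) ✓  (t3,g4) ✗  (t4,g1) ✓  (t4,g2) ✓  (t4,g3) ✗  (t4,g4) ✗  (t5,g2) ✓  (t5,g3) ✓  (t5,g4) ✗
Counterexamples (restrictor pairs failing the scope): 7.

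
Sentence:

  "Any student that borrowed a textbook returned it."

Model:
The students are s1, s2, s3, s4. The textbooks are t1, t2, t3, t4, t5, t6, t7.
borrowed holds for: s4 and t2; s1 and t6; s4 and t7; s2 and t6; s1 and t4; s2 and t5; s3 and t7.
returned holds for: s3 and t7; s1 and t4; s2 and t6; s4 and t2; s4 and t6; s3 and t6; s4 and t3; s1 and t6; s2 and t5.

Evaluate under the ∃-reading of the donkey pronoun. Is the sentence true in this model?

True

"it" takes "a textbook" as antecedent — a donkey pronoun bound across the clause boundary.
Weak reading: every student s with some borrowed-textbook has at least one borrowed-textbook t such that returned(s,t).
Per student: s1:✓  s2:✓  s3:✓  s4:✓
Every student in the restrictor has a witness.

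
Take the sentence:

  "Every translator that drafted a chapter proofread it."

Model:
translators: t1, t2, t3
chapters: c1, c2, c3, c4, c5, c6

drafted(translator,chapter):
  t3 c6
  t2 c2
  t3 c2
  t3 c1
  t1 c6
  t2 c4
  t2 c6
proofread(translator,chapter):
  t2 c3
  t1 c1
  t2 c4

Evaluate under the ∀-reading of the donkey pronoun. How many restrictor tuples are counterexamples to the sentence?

"it" takes "a chapter" as antecedent — a donkey pronoun bound across the clause boundary.
Strong reading: for every (t,c) with drafted(t,c), proofread(t,c).
Restrictor pairs: (t1,c6) ✗  (t2,c2) ✗  (t2,c4) ✓  (t2,c6) ✗  (t3,c1) ✗  (t3,c2) ✗  (t3,c6) ✗
Counterexamples (restrictor pairs failing the scope): 6.

6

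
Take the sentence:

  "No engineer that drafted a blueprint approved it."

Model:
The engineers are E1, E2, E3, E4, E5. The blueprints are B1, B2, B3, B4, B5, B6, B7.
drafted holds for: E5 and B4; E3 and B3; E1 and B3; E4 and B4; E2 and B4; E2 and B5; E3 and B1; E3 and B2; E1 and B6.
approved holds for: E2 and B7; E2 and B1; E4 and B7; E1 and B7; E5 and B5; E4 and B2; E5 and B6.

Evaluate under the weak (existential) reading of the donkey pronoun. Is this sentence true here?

"it" takes "a blueprint" as antecedent — a donkey pronoun bound across the clause boundary.
Truth condition: for no (e,b) with drafted(e,b) does approved(e,b) hold.
Restrictor pairs — does the scope hold? (E1,B3):fails  (E1,B6):fails  (E2,B4):fails  (E2,B5):fails  (E3,B1):fails  (E3,B2):fails  (E3,B3):fails  (E4,B4):fails  (E5,B4):fails
Scope holds for no restrictor pair, so the sentence is true.

True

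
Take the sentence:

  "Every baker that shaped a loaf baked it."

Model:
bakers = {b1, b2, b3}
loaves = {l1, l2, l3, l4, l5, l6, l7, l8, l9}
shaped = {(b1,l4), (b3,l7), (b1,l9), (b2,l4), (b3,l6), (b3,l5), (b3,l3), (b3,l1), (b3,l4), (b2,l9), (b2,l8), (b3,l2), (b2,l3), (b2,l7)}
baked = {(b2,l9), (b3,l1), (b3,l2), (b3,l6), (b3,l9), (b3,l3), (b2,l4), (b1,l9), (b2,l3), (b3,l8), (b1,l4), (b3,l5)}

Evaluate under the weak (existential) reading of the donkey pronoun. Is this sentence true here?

"it" takes "a loaf" as antecedent — a donkey pronoun bound across the clause boundary.
Weak reading: every baker b with some shaped-loaf has at least one shaped-loaf l such that baked(b,l).
Per baker: b1:✓  b2:✓  b3:✓
Every baker in the restrictor has a witness.

True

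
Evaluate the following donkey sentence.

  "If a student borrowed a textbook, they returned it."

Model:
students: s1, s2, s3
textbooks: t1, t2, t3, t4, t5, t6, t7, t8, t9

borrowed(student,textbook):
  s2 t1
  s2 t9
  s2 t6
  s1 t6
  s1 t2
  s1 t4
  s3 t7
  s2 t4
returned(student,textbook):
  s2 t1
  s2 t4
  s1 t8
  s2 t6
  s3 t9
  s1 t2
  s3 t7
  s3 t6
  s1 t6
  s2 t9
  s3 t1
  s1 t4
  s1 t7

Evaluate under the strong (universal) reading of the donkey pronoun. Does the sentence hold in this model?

"it" takes "a textbook" as antecedent — a donkey pronoun bound across the clause boundary.
Strong reading: for every (s,t) with borrowed(s,t), returned(s,t).
Restrictor pairs: (s1,t2) ✓  (s1,t4) ✓  (s1,t6) ✓  (s2,t1) ✓  (s2,t4) ✓  (s2,t6) ✓  (s2,t9) ✓  (s3,t7) ✓
Every restrictor pair satisfies the scope.

True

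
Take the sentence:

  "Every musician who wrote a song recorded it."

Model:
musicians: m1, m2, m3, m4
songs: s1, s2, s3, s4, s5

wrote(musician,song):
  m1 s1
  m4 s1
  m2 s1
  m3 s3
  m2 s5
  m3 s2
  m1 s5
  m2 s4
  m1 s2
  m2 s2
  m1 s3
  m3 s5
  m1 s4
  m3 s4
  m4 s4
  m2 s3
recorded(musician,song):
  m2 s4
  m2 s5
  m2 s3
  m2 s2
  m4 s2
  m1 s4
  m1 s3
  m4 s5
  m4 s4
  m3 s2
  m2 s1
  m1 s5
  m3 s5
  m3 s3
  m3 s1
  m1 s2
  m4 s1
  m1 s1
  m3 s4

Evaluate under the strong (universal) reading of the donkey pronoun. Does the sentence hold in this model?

True

"it" takes "a song" as antecedent — a donkey pronoun bound across the clause boundary.
Strong reading: for every (m,s) with wrote(m,s), recorded(m,s).
Restrictor pairs: (m1,s1) ✓  (m1,s2) ✓  (m1,s3) ✓  (m1,s4) ✓  (m1,s5) ✓  (m2,s1) ✓  (m2,s2) ✓  (m2,s3) ✓  (m2,s4) ✓  (m2,s5) ✓  (m3,s2) ✓  (m3,s3) ✓  (m3,s4) ✓  (m3,s5) ✓  (m4,s1) ✓  (m4,s4) ✓
Every restrictor pair satisfies the scope.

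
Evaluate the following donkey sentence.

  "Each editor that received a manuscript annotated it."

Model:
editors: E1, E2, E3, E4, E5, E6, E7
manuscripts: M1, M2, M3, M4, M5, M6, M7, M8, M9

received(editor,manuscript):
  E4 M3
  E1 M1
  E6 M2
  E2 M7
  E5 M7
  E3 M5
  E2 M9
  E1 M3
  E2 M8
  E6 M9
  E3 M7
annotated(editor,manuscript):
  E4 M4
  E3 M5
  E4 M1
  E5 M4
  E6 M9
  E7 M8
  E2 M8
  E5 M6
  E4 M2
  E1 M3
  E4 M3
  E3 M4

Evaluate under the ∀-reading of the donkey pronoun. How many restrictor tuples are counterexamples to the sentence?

"it" takes "a manuscript" as antecedent — a donkey pronoun bound across the clause boundary.
Strong reading: for every (e,m) with received(e,m), annotated(e,m).
Restrictor pairs: (E1,M1) ✗  (E1,M3) ✓  (E2,M7) ✗  (E2,M8) ✓  (E2,M9) ✗  (E3,M5) ✓  (E3,M7) ✗  (E4,M3) ✓  (E5,M7) ✗  (E6,M2) ✗  (E6,M9) ✓
Counterexamples (restrictor pairs failing the scope): 6.

6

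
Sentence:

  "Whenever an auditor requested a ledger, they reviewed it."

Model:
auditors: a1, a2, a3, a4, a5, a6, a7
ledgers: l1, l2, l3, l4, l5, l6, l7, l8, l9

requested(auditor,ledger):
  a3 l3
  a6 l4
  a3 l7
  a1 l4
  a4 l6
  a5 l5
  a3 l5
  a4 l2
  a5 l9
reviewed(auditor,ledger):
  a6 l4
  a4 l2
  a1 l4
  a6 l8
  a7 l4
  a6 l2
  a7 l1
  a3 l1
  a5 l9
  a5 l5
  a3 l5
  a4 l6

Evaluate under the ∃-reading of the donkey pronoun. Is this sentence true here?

"it" takes "a ledger" as antecedent — a donkey pronoun bound across the clause boundary.
Weak reading: every auditor a with some requested-ledger has at least one requested-ledger l such that reviewed(a,l).
Per auditor: a1:✓  a3:✓  a4:✓  a5:✓  a6:✓
Every auditor in the restrictor has a witness.

True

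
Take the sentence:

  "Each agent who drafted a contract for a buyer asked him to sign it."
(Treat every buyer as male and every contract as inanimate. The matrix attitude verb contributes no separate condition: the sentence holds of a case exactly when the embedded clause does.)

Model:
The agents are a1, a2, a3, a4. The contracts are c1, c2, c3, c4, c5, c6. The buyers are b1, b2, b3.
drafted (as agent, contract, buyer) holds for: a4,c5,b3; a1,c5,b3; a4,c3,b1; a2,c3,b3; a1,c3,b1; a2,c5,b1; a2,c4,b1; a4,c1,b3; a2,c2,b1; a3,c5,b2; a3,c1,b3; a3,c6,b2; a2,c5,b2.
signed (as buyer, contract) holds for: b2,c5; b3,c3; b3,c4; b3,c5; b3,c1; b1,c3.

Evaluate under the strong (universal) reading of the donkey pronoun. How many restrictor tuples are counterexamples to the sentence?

"him" takes "a buyer" as antecedent and "it" takes "a contract"; both are donkey pronouns co-varying with the restrictor.
Strong reading: for every (a,c,b) with drafted(a,c,b), signed(b,c).
Restrictor triples: (a1,c3,b1)→signed(b1,c3) ✓  (a1,c5,b3)→signed(b3,c5) ✓  (a2,c2,b1)→signed(b1,c2) ✗  (a2,c3,b3)→signed(b3,c3) ✓  (a2,c4,b1)→signed(b1,c4) ✗  (a2,c5,b1)→signed(b1,c5) ✗  (a2,c5,b2)→signed(b2,c5) ✓  (a3,c1,b3)→signed(b3,c1) ✓  (a3,c5,b2)→signed(b2,c5) ✓  (a3,c6,b2)→signed(b2,c6) ✗  (a4,c1,b3)→signed(b3,c1) ✓  (a4,c3,b1)→signed(b1,c3) ✓  (a4,c5,b3)→signed(b3,c5) ✓
Counterexamples (restrictor triples failing the scope): 4.

4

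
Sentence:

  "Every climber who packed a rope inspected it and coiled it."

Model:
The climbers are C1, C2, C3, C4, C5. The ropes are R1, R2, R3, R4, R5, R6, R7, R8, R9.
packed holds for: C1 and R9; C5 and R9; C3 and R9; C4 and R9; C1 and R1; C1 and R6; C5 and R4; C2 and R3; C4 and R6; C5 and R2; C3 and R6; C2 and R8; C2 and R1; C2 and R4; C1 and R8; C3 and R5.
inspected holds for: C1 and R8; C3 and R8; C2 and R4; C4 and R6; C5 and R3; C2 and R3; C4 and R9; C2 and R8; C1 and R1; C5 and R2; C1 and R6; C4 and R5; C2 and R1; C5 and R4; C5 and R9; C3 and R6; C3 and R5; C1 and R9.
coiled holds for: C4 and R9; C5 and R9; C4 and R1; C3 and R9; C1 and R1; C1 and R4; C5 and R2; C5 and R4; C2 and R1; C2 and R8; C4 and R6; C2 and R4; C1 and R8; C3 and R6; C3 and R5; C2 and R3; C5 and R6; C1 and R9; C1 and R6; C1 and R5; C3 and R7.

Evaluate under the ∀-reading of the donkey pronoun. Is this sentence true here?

False

"it" takes "a rope" as antecedent — a donkey pronoun bound across the clause boundary.
Strong reading: for every (c,r) with packed(c,r), inspected(c,r) ∧ coiled(c,r).
Restrictor pairs: (C1,R1) ✓  (C1,R6) ✓  (C1,R8) ✓  (C1,R9) ✓  (C2,R1) ✓  (C2,R3) ✓  (C2,R4) ✓  (C2,R8) ✓  (C3,R5) ✓  (C3,R6) ✓  (C3,R9) ✗  (C4,R6) ✓  (C4,R9) ✓  (C5,R2) ✓  (C5,R4) ✓  (C5,R9) ✓
Counterexample: (C3,R9) is in packed but fails the scope.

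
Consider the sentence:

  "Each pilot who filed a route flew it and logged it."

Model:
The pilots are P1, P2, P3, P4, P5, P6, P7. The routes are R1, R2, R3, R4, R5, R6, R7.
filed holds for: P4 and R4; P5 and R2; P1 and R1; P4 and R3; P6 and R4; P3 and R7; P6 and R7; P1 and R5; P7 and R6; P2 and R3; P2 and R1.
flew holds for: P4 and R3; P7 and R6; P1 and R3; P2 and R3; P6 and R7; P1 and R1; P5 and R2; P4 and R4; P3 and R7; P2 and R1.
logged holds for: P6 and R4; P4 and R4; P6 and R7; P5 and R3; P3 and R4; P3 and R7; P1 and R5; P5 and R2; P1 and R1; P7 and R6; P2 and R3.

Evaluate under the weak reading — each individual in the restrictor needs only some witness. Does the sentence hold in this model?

True

"it" takes "a route" as antecedent — a donkey pronoun bound across the clause boundary.
Weak reading: every pilot p with some filed-route has at least one filed-route r such that flew(p,r) ∧ logged(p,r).
Per pilot: P1:✓  P2:✓  P3:✓  P4:✓  P5:✓  P6:✓  P7:✓
Every pilot in the restrictor has a witness.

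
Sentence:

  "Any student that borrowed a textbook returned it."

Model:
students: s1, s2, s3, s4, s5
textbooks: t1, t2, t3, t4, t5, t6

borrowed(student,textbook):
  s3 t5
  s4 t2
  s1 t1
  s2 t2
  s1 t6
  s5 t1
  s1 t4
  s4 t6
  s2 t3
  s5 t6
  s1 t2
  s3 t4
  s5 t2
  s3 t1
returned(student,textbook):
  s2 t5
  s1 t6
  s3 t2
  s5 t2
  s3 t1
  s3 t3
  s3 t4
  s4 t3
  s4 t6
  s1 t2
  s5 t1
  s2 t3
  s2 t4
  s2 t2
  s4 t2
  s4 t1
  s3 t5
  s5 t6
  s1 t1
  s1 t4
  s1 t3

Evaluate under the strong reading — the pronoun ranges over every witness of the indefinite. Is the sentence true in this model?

"it" takes "a textbook" as antecedent — a donkey pronoun bound across the clause boundary.
Strong reading: for every (s,t) with borrowed(s,t), returned(s,t).
Restrictor pairs: (s1,t1) ✓  (s1,t2) ✓  (s1,t4) ✓  (s1,t6) ✓  (s2,t2) ✓  (s2,t3) ✓  (s3,t1) ✓  (s3,t4) ✓  (s3,t5) ✓  (s4,t2) ✓  (s4,t6) ✓  (s5,t1) ✓  (s5,t2) ✓  (s5,t6) ✓
Every restrictor pair satisfies the scope.

True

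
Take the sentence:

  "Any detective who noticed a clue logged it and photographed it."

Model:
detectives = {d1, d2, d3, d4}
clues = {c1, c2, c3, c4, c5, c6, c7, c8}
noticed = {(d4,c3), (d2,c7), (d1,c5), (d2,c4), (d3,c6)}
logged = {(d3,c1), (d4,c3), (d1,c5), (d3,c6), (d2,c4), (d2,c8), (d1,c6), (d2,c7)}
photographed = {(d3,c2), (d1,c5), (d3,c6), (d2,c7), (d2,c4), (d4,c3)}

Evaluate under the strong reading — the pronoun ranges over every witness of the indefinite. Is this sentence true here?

True

"it" takes "a clue" as antecedent — a donkey pronoun bound across the clause boundary.
Strong reading: for every (d,c) with noticed(d,c), logged(d,c) ∧ photographed(d,c).
Restrictor pairs: (d1,c5) ✓  (d2,c4) ✓  (d2,c7) ✓  (d3,c6) ✓  (d4,c3) ✓
Every restrictor pair satisfies the scope.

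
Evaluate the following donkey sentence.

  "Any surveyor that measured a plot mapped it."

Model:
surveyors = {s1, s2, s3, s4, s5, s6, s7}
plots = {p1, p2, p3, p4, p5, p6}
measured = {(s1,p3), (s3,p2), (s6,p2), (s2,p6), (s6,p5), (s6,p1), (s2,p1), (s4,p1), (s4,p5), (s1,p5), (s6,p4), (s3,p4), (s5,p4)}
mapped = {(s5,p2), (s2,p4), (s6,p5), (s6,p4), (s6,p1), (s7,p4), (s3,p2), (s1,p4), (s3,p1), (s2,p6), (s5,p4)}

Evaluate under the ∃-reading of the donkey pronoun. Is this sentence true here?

False

"it" takes "a plot" as antecedent — a donkey pronoun bound across the clause boundary.
Weak reading: every surveyor s with some measured-plot has at least one measured-plot p such that mapped(s,p).
Per surveyor: s1:✗  s2:✓  s3:✓  s4:✗  s5:✓  s6:✓
s1 has no witness among its measured-plots.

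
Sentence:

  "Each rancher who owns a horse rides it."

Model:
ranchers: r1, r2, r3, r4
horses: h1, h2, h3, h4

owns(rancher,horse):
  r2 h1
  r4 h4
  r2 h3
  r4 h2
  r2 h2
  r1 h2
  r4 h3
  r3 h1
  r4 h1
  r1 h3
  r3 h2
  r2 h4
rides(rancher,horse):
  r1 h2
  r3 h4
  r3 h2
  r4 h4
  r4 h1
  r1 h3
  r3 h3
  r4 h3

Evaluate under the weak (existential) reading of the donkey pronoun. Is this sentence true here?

False

"it" takes "a horse" as antecedent — a donkey pronoun bound across the clause boundary.
Weak reading: every rancher r with some owns-horse has at least one owns-horse h such that rides(r,h).
Per rancher: r1:✓  r2:✗  r3:✓  r4:✓
r2 has no witness among its owns-horses.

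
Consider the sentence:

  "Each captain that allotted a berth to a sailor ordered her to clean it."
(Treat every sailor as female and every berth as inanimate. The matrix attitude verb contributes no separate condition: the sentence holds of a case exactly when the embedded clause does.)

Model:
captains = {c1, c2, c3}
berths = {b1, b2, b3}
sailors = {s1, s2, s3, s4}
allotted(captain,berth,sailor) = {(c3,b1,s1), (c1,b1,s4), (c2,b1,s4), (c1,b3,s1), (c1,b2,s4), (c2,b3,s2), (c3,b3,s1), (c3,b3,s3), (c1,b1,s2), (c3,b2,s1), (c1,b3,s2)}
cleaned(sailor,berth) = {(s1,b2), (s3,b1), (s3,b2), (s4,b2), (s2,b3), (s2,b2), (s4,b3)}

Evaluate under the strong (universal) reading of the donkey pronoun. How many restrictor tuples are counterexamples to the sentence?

7

"her" takes "a sailor" as antecedent and "it" takes "a berth"; both are donkey pronouns co-varying with the restrictor.
Strong reading: for every (c,b,s) with allotted(c,b,s), cleaned(s,b).
Restrictor triples: (c1,b1,s2)→cleaned(s2,b1) ✗  (c1,b1,s4)→cleaned(s4,b1) ✗  (c1,b2,s4)→cleaned(s4,b2) ✓  (c1,b3,s1)→cleaned(s1,b3) ✗  (c1,b3,s2)→cleaned(s2,b3) ✓  (c2,b1,s4)→cleaned(s4,b1) ✗  (c2,b3,s2)→cleaned(s2,b3) ✓  (c3,b1,s1)→cleaned(s1,b1) ✗  (c3,b2,s1)→cleaned(s1,b2) ✓  (c3,b3,s1)→cleaned(s1,b3) ✗  (c3,b3,s3)→cleaned(s3,b3) ✗
Counterexamples (restrictor triples failing the scope): 7.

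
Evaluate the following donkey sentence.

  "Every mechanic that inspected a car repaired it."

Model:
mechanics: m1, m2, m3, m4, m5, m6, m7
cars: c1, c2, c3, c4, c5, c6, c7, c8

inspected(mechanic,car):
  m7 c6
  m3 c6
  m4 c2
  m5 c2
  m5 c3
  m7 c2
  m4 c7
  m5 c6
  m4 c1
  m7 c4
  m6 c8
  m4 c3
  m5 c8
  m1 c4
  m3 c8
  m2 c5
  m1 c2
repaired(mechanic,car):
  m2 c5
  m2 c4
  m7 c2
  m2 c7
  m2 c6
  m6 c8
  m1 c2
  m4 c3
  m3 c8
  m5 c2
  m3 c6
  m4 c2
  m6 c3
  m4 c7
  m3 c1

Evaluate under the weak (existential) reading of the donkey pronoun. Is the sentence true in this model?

True

"it" takes "a car" as antecedent — a donkey pronoun bound across the clause boundary.
Weak reading: every mechanic m with some inspected-car has at least one inspected-car c such that repaired(m,c).
Per mechanic: m1:✓  m2:✓  m3:✓  m4:✓  m5:✓  m6:✓  m7:✓
Every mechanic in the restrictor has a witness.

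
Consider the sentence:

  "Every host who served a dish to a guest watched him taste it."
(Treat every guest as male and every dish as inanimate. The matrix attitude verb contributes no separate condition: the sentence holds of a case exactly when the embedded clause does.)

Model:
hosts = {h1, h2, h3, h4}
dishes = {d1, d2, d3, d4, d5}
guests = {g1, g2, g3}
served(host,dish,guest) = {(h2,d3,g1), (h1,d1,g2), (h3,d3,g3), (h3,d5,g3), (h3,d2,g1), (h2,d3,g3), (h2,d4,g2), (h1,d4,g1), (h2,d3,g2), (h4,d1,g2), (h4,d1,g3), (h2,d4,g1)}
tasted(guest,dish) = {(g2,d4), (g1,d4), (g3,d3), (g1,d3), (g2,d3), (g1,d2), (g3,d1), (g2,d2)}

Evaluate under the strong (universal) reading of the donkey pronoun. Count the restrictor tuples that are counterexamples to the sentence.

3

"him" takes "a guest" as antecedent and "it" takes "a dish"; both are donkey pronouns co-varying with the restrictor.
Strong reading: for every (h,d,g) with served(h,d,g), tasted(g,d).
Restrictor triples: (h1,d1,g2)→tasted(g2,d1) ✗  (h1,d4,g1)→tasted(g1,d4) ✓  (h2,d3,g1)→tasted(g1,d3) ✓  (h2,d3,g2)→tasted(g2,d3) ✓  (h2,d3,g3)→tasted(g3,d3) ✓  (h2,d4,g1)→tasted(g1,d4) ✓  (h2,d4,g2)→tasted(g2,d4) ✓  (h3,d2,g1)→tasted(g1,d2) ✓  (h3,d3,g3)→tasted(g3,d3) ✓  (h3,d5,g3)→tasted(g3,d5) ✗  (h4,d1,g2)→tasted(g2,d1) ✗  (h4,d1,g3)→tasted(g3,d1) ✓
Counterexamples (restrictor triples failing the scope): 3.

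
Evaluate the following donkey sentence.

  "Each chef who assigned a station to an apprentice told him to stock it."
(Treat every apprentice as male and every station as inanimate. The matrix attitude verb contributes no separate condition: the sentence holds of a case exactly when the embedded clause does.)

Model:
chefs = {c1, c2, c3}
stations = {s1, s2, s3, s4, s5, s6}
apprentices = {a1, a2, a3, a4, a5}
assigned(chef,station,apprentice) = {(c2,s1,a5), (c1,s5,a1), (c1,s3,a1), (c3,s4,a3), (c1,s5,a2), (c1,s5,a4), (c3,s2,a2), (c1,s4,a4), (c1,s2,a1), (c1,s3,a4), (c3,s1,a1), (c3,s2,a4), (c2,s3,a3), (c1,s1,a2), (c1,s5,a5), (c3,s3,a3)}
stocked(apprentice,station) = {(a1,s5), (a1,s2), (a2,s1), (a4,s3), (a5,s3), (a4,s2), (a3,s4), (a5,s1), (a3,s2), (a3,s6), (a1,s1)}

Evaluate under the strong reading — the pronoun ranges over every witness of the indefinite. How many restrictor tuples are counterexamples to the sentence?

8

"him" takes "an apprentice" as antecedent and "it" takes "a station"; both are donkey pronouns co-varying with the restrictor.
Strong reading: for every (c,s,a) with assigned(c,s,a), stocked(a,s).
Restrictor triples: (c1,s1,a2)→stocked(a2,s1) ✓  (c1,s2,a1)→stocked(a1,s2) ✓  (c1,s3,a1)→stocked(a1,s3) ✗  (c1,s3,a4)→stocked(a4,s3) ✓  (c1,s4,a4)→stocked(a4,s4) ✗  (c1,s5,a1)→stocked(a1,s5) ✓  (c1,s5,a2)→stocked(a2,s5) ✗  (c1,s5,a4)→stocked(a4,s5) ✗  (c1,s5,a5)→stocked(a5,s5) ✗  (c2,s1,a5)→stocked(a5,s1) ✓  (c2,s3,a3)→stocked(a3,s3) ✗  (c3,s1,a1)→stocked(a1,s1) ✓  (c3,s2,a2)→stocked(a2,s2) ✗  (c3,s2,a4)→stocked(a4,s2) ✓  (c3,s3,a3)→stocked(a3,s3) ✗  (c3,s4,a3)→stocked(a3,s4) ✓
Counterexamples (restrictor triples failing the scope): 8.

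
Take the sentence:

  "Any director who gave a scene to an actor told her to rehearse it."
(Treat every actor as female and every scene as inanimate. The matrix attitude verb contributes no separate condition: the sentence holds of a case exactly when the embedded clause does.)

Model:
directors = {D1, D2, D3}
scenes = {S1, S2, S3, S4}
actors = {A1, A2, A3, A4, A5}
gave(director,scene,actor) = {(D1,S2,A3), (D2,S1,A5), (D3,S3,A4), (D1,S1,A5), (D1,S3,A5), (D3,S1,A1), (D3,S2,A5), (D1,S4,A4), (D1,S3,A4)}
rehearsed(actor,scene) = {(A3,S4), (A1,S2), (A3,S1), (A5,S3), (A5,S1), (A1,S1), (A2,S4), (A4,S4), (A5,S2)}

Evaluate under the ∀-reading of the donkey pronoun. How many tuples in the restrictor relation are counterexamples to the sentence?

3

"her" takes "an actor" as antecedent and "it" takes "a scene"; both are donkey pronouns co-varying with the restrictor.
Strong reading: for every (d,s,a) with gave(d,s,a), rehearsed(a,s).
Restrictor triples: (D1,S1,A5)→rehearsed(A5,S1) ✓  (D1,S2,A3)→rehearsed(A3,S2) ✗  (D1,S3,A4)→rehearsed(A4,S3) ✗  (D1,S3,A5)→rehearsed(A5,S3) ✓  (D1,S4,A4)→rehearsed(A4,S4) ✓  (D2,S1,A5)→rehearsed(A5,S1) ✓  (D3,S1,A1)→rehearsed(A1,S1) ✓  (D3,S2,A5)→rehearsed(A5,S2) ✓  (D3,S3,A4)→rehearsed(A4,S3) ✗
Counterexamples (restrictor triples failing the scope): 3.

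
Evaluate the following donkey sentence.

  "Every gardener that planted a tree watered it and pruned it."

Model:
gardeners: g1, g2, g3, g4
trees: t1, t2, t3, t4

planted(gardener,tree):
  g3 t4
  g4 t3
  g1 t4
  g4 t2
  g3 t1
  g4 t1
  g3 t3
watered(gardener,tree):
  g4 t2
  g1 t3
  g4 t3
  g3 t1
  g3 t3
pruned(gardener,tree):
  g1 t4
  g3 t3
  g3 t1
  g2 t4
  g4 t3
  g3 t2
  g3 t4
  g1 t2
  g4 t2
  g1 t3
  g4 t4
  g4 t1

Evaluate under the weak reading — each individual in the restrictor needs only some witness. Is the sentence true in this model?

"it" takes "a tree" as antecedent — a donkey pronoun bound across the clause boundary.
Weak reading: every gardener g with some planted-tree has at least one planted-tree t such that watered(g,t) ∧ pruned(g,t).
Per gardener: g1:✗  g3:✓  g4:✓
g1 has no witness among its planted-trees.

False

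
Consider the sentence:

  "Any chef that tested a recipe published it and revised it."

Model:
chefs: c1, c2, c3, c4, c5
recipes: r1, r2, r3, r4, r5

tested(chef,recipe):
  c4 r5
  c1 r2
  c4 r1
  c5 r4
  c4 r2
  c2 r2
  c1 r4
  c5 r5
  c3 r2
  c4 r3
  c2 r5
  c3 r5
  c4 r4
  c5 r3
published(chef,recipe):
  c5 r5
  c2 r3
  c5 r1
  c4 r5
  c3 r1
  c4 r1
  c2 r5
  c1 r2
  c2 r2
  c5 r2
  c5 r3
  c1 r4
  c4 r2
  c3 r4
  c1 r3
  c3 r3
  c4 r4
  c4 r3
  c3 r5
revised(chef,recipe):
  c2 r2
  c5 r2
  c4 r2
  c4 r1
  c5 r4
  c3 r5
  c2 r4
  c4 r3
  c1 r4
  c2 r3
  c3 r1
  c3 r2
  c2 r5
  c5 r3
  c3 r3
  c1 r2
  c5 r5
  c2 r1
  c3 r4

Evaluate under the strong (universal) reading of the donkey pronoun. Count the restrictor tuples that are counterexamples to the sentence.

4

"it" takes "a recipe" as antecedent — a donkey pronoun bound across the clause boundary.
Strong reading: for every (c,r) with tested(c,r), published(c,r) ∧ revised(c,r).
Restrictor pairs: (c1,r2) ✓  (c1,r4) ✓  (c2,r2) ✓  (c2,r5) ✓  (c3,r2) ✗  (c3,r5) ✓  (c4,r1) ✓  (c4,r2) ✓  (c4,r3) ✓  (c4,r4) ✗  (c4,r5) ✗  (c5,r3) ✓  (c5,r4) ✗  (c5,r5) ✓
Counterexamples (restrictor pairs failing the scope): 4.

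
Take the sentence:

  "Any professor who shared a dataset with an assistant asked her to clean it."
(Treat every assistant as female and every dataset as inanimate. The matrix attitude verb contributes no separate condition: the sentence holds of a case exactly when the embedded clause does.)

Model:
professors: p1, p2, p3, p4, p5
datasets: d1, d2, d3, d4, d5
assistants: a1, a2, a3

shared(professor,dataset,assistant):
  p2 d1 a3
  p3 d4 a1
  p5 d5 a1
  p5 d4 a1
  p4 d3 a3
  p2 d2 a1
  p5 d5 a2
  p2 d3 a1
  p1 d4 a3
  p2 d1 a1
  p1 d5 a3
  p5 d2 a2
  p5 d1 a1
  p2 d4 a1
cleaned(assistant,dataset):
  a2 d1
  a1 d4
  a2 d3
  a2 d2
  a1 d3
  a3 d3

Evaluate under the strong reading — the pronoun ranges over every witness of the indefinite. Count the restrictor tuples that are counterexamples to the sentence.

8

"her" takes "an assistant" as antecedent and "it" takes "a dataset"; both are donkey pronouns co-varying with the restrictor.
Strong reading: for every (p,d,a) with shared(p,d,a), cleaned(a,d).
Restrictor triples: (p1,d4,a3)→cleaned(a3,d4) ✗  (p1,d5,a3)→cleaned(a3,d5) ✗  (p2,d1,a1)→cleaned(a1,d1) ✗  (p2,d1,a3)→cleaned(a3,d1) ✗  (p2,d2,a1)→cleaned(a1,d2) ✗  (p2,d3,a1)→cleaned(a1,d3) ✓  (p2,d4,a1)→cleaned(a1,d4) ✓  (p3,d4,a1)→cleaned(a1,d4) ✓  (p4,d3,a3)→cleaned(a3,d3) ✓  (p5,d1,a1)→cleaned(a1,d1) ✗  (p5,d2,a2)→cleaned(a2,d2) ✓  (p5,d4,a1)→cleaned(a1,d4) ✓  (p5,d5,a1)→cleaned(a1,d5) ✗  (p5,d5,a2)→cleaned(a2,d5) ✗
Counterexamples (restrictor triples failing the scope): 8.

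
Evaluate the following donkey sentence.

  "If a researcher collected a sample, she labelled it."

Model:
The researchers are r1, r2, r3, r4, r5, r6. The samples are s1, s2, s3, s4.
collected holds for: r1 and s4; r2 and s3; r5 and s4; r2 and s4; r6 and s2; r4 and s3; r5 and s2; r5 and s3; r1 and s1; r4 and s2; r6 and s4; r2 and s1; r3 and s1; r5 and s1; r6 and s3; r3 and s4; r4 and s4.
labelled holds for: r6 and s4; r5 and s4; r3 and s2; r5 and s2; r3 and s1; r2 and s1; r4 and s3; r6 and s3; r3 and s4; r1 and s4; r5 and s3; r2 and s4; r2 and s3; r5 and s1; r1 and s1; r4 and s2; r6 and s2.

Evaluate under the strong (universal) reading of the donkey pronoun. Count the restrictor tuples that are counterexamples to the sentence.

1

"it" takes "a sample" as antecedent — a donkey pronoun bound across the clause boundary.
Strong reading: for every (r,s) with collected(r,s), labelled(r,s).
Restrictor pairs: (r1,s1) ✓  (r1,s4) ✓  (r2,s1) ✓  (r2,s3) ✓  (r2,s4) ✓  (r3,s1) ✓  (r3,s4) ✓  (r4,s2) ✓  (r4,s3) ✓  (r4,s4) ✗  (r5,s1) ✓  (r5,s2) ✓  (r5,s3) ✓  (r5,s4) ✓  (r6,s2) ✓  (r6,s3) ✓  (r6,s4) ✓
Counterexamples (restrictor pairs failing the scope): 1.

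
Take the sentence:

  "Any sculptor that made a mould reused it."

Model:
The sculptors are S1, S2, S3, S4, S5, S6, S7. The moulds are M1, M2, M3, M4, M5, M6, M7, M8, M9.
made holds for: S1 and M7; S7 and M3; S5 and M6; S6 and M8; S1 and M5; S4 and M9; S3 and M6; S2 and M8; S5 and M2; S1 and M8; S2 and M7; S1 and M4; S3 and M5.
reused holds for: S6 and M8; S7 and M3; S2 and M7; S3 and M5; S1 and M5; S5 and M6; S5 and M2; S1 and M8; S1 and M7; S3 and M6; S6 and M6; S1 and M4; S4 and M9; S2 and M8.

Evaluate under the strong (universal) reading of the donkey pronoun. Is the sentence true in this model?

True

"it" takes "a mould" as antecedent — a donkey pronoun bound across the clause boundary.
Strong reading: for every (s,m) with made(s,m), reused(s,m).
Restrictor pairs: (S1,M4) ✓  (S1,M5) ✓  (S1,M7) ✓  (S1,M8) ✓  (S2,M7) ✓  (S2,M8) ✓  (S3,M5) ✓  (S3,M6) ✓  (S4,M9) ✓  (S5,M2) ✓  (S5,M6) ✓  (S6,M8) ✓  (S7,M3) ✓
Every restrictor pair satisfies the scope.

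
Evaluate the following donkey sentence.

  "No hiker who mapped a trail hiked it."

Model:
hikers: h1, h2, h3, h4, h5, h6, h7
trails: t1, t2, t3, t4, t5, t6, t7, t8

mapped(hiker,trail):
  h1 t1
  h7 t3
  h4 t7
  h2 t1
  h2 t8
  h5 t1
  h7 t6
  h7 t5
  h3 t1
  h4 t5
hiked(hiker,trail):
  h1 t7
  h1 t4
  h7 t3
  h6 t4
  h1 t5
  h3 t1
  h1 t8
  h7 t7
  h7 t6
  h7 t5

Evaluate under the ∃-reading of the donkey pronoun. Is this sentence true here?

False

"it" takes "a trail" as antecedent — a donkey pronoun bound across the clause boundary.
Truth condition: for no (h,t) with mapped(h,t) does hiked(h,t) hold.
Restrictor pairs — does the scope hold? (h1,t1):fails  (h2,t1):fails  (h2,t8):fails  (h3,t1):holds  (h4,t5):fails  (h4,t7):fails  (h5,t1):fails  (h7,t3):holds  (h7,t5):holds  (h7,t6):holds
Scope holds for 4 pair(s), so the sentence is false.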